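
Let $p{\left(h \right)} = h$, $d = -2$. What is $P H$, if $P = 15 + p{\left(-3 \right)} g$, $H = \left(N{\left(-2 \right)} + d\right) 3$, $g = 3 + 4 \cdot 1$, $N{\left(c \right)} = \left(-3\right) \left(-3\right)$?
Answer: $-126$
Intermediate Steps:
$N{\left(c \right)} = 9$
$g = 7$ ($g = 3 + 4 = 7$)
$H = 21$ ($H = \left(9 - 2\right) 3 = 7 \cdot 3 = 21$)
$P = -6$ ($P = 15 - 21 = -6$)
$P H = \left(-6\right) 21 = -126$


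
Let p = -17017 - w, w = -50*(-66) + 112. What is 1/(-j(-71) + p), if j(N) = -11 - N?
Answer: -1/20489 ≈ -4.8807e-5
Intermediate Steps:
w = 3412 (w = 3300 + 112 = 3412)
p = -20429 (p = -17017 - 1*3412 = -17017 - 3412 = -20429)
1/(-j(-71) + p) = 1/(-(-11 - 1*(-71)) - 20429) = 1/(-(-11 + 71) - 20429) = 1/(-1*60 - 20429) = 1/(-60 - 20429) = 1/(-20489) = -1/20489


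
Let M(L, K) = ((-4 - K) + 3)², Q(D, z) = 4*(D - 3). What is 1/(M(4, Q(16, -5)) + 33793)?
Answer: 1/36602 ≈ 2.7321e-5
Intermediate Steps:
Q(D, z) = -12 + 4*D (Q(D, z) = 4*(-3 + D) = -12 + 4*D)
M(L, K) = (-1 - K)²
1/(M(4, Q(16, -5)) + 33793) = 1/((1 + (-12 + 4*16))² + 33793) = 1/((1 + (-12 + 64))² + 33793) = 1/((1 + 52)² + 33793) = 1/(53² + 33793) = 1/(2809 + 33793) = 1/36602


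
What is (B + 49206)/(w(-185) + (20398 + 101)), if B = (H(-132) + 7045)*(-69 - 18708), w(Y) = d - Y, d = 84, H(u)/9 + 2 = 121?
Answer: -76172463/10384 ≈ -7335.6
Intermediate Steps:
H(u) = 1071 (H(u) = -18 + 9*121 = -18 + 1089 = 1071)
w(Y) = 84 - Y
B = -152394132 (B = (1071 + 7045)*(-69 - 18708) = 8116*(-18777) = -152394132)
(B + 49206)/(w(-185) + (20398 + 101)) = (-152394132 + 49206)/((84 - 1*(-185)) + (20398 + 101)) = -152344926/((84 + 185) + 20499) = -152344926/(269 + 20499) = -152344926/20768 = -152344926*1/20768 = -76172463/10384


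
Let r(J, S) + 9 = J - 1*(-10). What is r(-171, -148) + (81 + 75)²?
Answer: 24166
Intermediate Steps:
r(J, S) = 1 + J (r(J, S) = -9 + (J - 1*(-10)) = -9 + (J + 10) = -9 + (10 + J) = 1 + J)
r(-171, -148) + (81 + 75)² = (1 - 171) + (81 + 75)² = -170 + 156² = -170 + 24336 = 24166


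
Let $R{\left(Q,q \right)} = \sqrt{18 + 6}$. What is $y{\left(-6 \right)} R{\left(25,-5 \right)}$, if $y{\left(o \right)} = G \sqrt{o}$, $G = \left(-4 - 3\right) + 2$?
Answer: $- 60 i \approx - 60.0 i$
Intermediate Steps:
$G = -5$ ($G = \left(-4 - 3\right) + 2 = -7 + 2 = -5$)
$R{\left(Q,q \right)} = 2 \sqrt{6}$ ($R{\left(Q,q \right)} = \sqrt{24} = 2 \sqrt{6}$)
$y{\left(o \right)} = - 5 \sqrt{o}$
$y{\left(-6 \right)} R{\left(25,-5 \right)} = - 5 \sqrt{-6} \cdot 2 \sqrt{6} = - 5 i \sqrt{6} \cdot 2 \sqrt{6} = - 60 i$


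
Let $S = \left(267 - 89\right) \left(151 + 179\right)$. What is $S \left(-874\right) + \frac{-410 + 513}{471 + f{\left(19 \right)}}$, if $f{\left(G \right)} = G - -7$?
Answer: $- \frac{25515363617}{497} \approx -5.1339 \cdot 10^{7}$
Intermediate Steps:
$S = 58740$ ($S = 178 \cdot 330 = 58740$)
$f{\left(G \right)} = 7 + G$ ($f{\left(G \right)} = G + 7 = 7 + G$)
$S \left(-874\right) + \frac{-410 + 513}{471 + f{\left(19 \right)}} = 58740 \left(-874\right) + \frac{-410 + 513}{471 + \left(7 + 19\right)} = -51338760 + \frac{103}{471 + 26} = -51338760 + \frac{103}{497} = - \frac{25515363617}{497}$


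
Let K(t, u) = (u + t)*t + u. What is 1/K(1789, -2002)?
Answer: -1/383059 ≈ -2.6106e-6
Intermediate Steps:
K(t, u) = u + t*(t + u) (K(t, u) = (t + u)*t + u = t*(t + u) + u = u + t*(t + u))
1/K(1789, -2002) = 1/(-2002 + 1789² + 1789*(-2002)) = 1/(-2002 + 3200521 - 3581578) = 1/(-383059) = -1/383059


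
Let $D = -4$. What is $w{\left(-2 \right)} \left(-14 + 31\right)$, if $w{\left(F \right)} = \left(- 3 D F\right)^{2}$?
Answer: $9792$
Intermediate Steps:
$w{\left(F \right)} = 144 F^{2}$ ($w{\left(F \right)} = \left(\left(-3\right) \left(-4\right) F\right)^{2} = \left(12 F\right)^{2} = 144 F^{2}$)
$w{\left(-2 \right)} \left(-14 + 31\right) = 144 \left(-2\right)^{2} \left(-14 + 31\right) = 144 \cdot 4 \cdot 17 = 576 \cdot 17 = 9792$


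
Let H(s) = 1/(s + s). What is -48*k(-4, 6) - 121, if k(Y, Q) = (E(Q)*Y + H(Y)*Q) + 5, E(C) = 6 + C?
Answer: 1979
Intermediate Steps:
H(s) = 1/(2*s)
k(Y, Q) = 5 + Y*(6 + Q) + Q/(2*Y) (k(Y, Q) = ((6 + Q)*Y + (1/(2*Y))*Q) + 5 = (Y*(6 + Q) + Q/(2*Y)) + 5 = 5 + Y*(6 + Q) + Q/(2*Y))
-48*k(-4, 6) - 121 = -48*((1/2)*6 - 4*(5 - 4*(6 + 6)))/(-4) - 121 = -(-12)*(3 - 4*(5 - 4*12)) - 121 = -(-12)*(3 - 4*(5 - 48)) - 121 = -(-12)*(3 - 4*(-43)) - 121 = -(-12)*(3 + 172) - 121 = -(-12)*175 - 121 = -48*(-175/4) - 121 = 2100 - 121 = 1979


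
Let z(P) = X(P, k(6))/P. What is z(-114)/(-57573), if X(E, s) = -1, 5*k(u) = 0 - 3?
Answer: -1/6563322 ≈ -1.5236e-7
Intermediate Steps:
k(u) = -⅗ (k(u) = (0 - 3)/5 = (⅕)*(-3) = -⅗)
z(P) = -1/P
z(-114)/(-57573) = -1/(-114)/(-57573) = -1*(-1/114)*(-1/57573) = (1/114)*(-1/57573) = -1/6563322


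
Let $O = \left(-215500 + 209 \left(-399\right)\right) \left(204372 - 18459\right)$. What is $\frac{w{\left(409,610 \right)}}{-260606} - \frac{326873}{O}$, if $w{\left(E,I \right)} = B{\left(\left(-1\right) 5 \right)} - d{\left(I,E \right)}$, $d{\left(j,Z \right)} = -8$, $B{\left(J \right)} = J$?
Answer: $- \frac{81518102411}{14481281885404698} \approx -5.6292 \cdot 10^{-6}$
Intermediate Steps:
$O = -55567722483$ ($O = \left(-215500 - 83391\right) 185913 = \left(-298891\right) 185913 = -55567722483$)
$w{\left(E,I \right)} = 3$ ($w{\left(E,I \right)} = \left(-1\right) 5 - -8 = -5 + 8 = 3$)
$\frac{w{\left(409,610 \right)}}{-260606} - \frac{326873}{O} = \frac{3}{-260606} - \frac{326873}{-55567722483} = 3 \left(- \frac{1}{260606}\right) - - \frac{326873}{55567722483} = - \frac{3}{260606} + \frac{326873}{55567722483} = - \frac{81518102411}{14481281885404698}$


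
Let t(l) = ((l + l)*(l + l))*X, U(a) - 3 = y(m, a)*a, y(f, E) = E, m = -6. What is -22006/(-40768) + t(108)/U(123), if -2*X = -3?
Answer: 10211867/1977248 ≈ 5.1647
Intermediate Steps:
X = 3/2 (X = -½*(-3) = 3/2 ≈ 1.5000)
U(a) = 3 + a² (U(a) = 3 + a*a = 3 + a²)
t(l) = 6*l² (t(l) = ((l + l)*(l + l))*(3/2) = ((2*l)*(2*l))*(3/2) = (4*l²)*(3/2) = 6*l²)
-22006/(-40768) + t(108)/U(123) = -22006/(-40768) + (6*108²)/(3 + 123²) = -22006*(-1/40768) + (6*11664)/(3 + 15129) = 11003/20384 + 69984/15132 = 11003/20384 + 69984*(1/15132) = 11003/20384 + 5832/1261 = 10211867/1977248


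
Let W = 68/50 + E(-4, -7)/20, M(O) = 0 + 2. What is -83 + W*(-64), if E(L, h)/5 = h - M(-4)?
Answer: -651/25 ≈ -26.040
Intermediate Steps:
M(O) = 2
E(L, h) = -10 + 5*h (E(L, h) = 5*(h - 1*2) = 5*(h - 2) = 5*(-2 + h) = -10 + 5*h)
W = -89/100 (W = 68/50 + (-10 + 5*(-7))/20 = 68*(1/50) + (-10 - 35)*(1/20) = 34/25 - 45*1/20 = 34/25 - 9/4 = -89/100 ≈ -0.89000)
-83 + W*(-64) = -83 - 89/100*(-64) = -83 + 1424/25 = -651/25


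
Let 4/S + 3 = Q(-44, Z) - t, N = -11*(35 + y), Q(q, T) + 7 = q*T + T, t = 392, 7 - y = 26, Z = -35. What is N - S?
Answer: -194132/1103 ≈ -176.00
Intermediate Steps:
y = -19 (y = 7 - 1*26 = 7 - 26 = -19)
Q(q, T) = -7 + T + T*q (Q(q, T) = -7 + (q*T + T) = -7 + (T*q + T) = -7 + (T + T*q) = -7 + T + T*q)
N = -176 (N = -11*(35 - 19) = -11*16 = -176)
S = 4/1103 (S = 4/(-3 + ((-7 - 35 - 35*(-44)) - 1*392)) = 4/(-3 + ((-7 - 35 + 1540) - 392)) = 4/(-3 + (1498 - 392)) = 4/(-3 + 1106) = 4/1103 ≈ 0.0036265)
N - S = -176 - 1*4/1103 = -176 - 4/1103 = -194132/1103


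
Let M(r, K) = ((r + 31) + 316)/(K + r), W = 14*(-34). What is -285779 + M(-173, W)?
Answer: -185470745/649 ≈ -2.8578e+5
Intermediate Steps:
W = -476
M(r, K) = (347 + r)/(K + r) (M(r, K) = ((31 + r) + 316)/(K + r) = (347 + r)/(K + r))
-285779 + M(-173, W) = -285779 + (347 - 173)/(-476 - 173) = -285779 + 174/(-649) = -285779 - 1/649*174 = -285779 - 174/649 = -185470745/649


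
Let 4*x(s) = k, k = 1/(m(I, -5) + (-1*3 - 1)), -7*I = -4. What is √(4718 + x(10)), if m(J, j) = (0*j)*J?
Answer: √75487/4 ≈ 68.687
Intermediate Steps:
I = 4/7 (I = -⅐*(-4) = 4/7 ≈ 0.57143)
m(J, j) = 0 (m(J, j) = 0*J = 0)
k = -¼ (k = 1/(0 + (-1*3 - 1)) = 1/(0 + (-3 - 1)) = 1/(0 - 4) = 1/(-4) = -¼ ≈ -0.25000)
x(s) = -1/16 (x(s) = (¼)*(-¼) = -1/16)
√(4718 + x(10)) = √(4718 - 1/16) = √(75487/16) = √75487/4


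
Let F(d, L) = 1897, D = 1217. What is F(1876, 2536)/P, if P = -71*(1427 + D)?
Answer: -1897/187724 ≈ -0.010105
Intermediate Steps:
P = -187724 (P = -71*(1427 + 1217) = -71*2644 = -187724)
F(1876, 2536)/P = 1897/(-187724) = 1897*(-1/187724) = -1897/187724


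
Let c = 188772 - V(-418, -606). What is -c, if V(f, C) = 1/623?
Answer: -117604955/623 ≈ -1.8877e+5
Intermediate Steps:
V(f, C) = 1/623
c = 117604955/623 (c = 188772 - 1*1/623 = 188772 - 1/623 = 117604955/623 ≈ 1.8877e+5)
-c = -1*117604955/623 = -117604955/623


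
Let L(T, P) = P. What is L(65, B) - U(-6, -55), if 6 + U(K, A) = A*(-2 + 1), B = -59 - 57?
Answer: -165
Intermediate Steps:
B = -116
U(K, A) = -6 - A (U(K, A) = -6 + A*(-2 + 1) = -6 + A*(-1) = -6 - A)
L(65, B) - U(-6, -55) = -116 - (-6 - 1*(-55)) = -116 - (-6 + 55) = -116 - 1*49 = -116 - 49 = -165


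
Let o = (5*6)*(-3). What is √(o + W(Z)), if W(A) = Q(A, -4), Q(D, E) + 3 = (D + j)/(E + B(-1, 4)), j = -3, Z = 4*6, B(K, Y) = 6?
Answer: I*√330/2 ≈ 9.0829*I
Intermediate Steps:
Z = 24
o = -90 (o = 30*(-3) = -90)
Q(D, E) = -3 + (-3 + D)/(6 + E) (Q(D, E) = -3 + (D - 3)/(E + 6) = -3 + (-3 + D)/(6 + E))
W(A) = -9/2 + A/2 (W(A) = (-21 + A - 3*(-4))/(6 - 4) = (-21 + A + 12)/2 = (-9 + A)/2 = -9/2 + A/2)
√(o + W(Z)) = √(-90 + (-9/2 + (½)*24)) = √(-90 + (-9/2 + 12)) = √(-90 + 15/2) = √(-165/2) = I*√330/2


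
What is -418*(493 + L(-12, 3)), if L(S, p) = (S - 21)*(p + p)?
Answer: -123310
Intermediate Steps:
L(S, p) = 2*p*(-21 + S) (L(S, p) = (-21 + S)*(2*p) = 2*p*(-21 + S))
-418*(493 + L(-12, 3)) = -418*(493 + 2*3*(-21 - 12)) = -418*(493 + 2*3*(-33)) = -418*(493 - 198) = -418*295 = -123310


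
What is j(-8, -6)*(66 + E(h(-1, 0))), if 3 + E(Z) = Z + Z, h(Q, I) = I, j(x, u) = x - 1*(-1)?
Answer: -441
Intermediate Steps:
j(x, u) = 1 + x (j(x, u) = x + 1 = 1 + x)
E(Z) = -3 + 2*Z (E(Z) = -3 + (Z + Z) = -3 + 2*Z)
j(-8, -6)*(66 + E(h(-1, 0))) = (1 - 8)*(66 + (-3 + 2*0)) = -7*(66 + (-3 + 0)) = -7*(66 - 3) = -7*63 = -441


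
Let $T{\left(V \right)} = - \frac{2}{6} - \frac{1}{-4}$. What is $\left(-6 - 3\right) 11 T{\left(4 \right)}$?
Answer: $\frac{33}{4} \approx 8.25$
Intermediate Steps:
$T{\left(V \right)} = - \frac{1}{12}$ ($T{\left(V \right)} = \left(-2\right) \frac{1}{6} - - \frac{1}{4} = - \frac{1}{3} + \frac{1}{4} = - \frac{1}{12}$)
$\left(-6 - 3\right) 11 T{\left(4 \right)} = \left(-6 - 3\right) 11 \left(- \frac{1}{12}\right) = \left(-9\right) 11 \left(- \frac{1}{12}\right) = \left(-99\right) \left(- \frac{1}{12}\right) = \frac{33}{4}$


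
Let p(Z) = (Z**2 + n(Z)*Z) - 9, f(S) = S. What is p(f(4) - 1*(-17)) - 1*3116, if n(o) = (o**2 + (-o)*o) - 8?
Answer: -2852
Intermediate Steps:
n(o) = -8 (n(o) = (o**2 - o**2) - 8 = 0 - 8 = -8)
p(Z) = -9 + Z**2 - 8*Z (p(Z) = (Z**2 - 8*Z) - 9 = -9 + Z**2 - 8*Z)
p(f(4) - 1*(-17)) - 1*3116 = (-9 + (4 - 1*(-17))**2 - 8*(4 - 1*(-17))) - 1*3116 = (-9 + (4 + 17)**2 - 8*(4 + 17)) - 3116 = (-9 + 21**2 - 8*21) - 3116 = (-9 + 441 - 168) - 3116 = 264 - 3116 = -2852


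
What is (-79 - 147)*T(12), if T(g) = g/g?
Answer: -226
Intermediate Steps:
T(g) = 1
(-79 - 147)*T(12) = (-79 - 147)*1 = -226*1 = -226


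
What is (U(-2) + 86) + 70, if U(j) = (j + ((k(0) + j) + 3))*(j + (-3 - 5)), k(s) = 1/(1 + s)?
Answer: 156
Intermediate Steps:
U(j) = (-8 + j)*(4 + 2*j) (U(j) = (j + ((1/(1 + 0) + j) + 3))*(j + (-3 - 5)) = (j + ((1/1 + j) + 3))*(j - 8) = (j + ((1 + j) + 3))*(-8 + j) = (j + (4 + j))*(-8 + j) = (4 + 2*j)*(-8 + j) = (-8 + j)*(4 + 2*j))
(U(-2) + 86) + 70 = ((-32 - 12*(-2) + 2*(-2)²) + 86) + 70 = ((-32 + 24 + 2*4) + 86) + 70 = ((-32 + 24 + 8) + 86) + 70 = (0 + 86) + 70 = 86 + 70 = 156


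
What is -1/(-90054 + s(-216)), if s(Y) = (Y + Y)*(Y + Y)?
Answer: -1/96570 ≈ -1.0355e-5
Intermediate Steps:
s(Y) = 4*Y² (s(Y) = (2*Y)*(2*Y) = 4*Y²)
-1/(-90054 + s(-216)) = -1/(-90054 + 4*(-216)²) = -1/(-90054 + 4*46656) = -1/(-90054 + 186624) = -1/96570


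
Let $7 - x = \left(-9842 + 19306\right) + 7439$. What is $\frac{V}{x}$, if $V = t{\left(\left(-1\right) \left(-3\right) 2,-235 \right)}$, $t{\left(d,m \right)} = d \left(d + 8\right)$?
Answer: $- \frac{7}{1408} \approx -0.0049716$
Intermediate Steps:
$x = -16896$ ($x = 7 - \left(\left(-9842 + 19306\right) + 7439\right) = 7 - \left(9464 + 7439\right) = 7 - 16903 = -16896$)
$t{\left(d,m \right)} = d \left(8 + d\right)$
$V = 84$ ($V = \left(-1\right) \left(-3\right) 2 \left(8 + \left(-1\right) \left(-3\right) 2\right) = 3 \cdot 2 \left(8 + 3 \cdot 2\right) = 6 \left(8 + 6\right) = 6 \cdot 14 = 84$)
$\frac{V}{x} = \frac{84}{-16896} = 84 \left(- \frac{1}{16896}\right) = - \frac{7}{1408}$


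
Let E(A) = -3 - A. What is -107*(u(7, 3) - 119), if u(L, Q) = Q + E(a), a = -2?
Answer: 12519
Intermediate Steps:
u(L, Q) = -1 + Q (u(L, Q) = Q + (-3 - 1*(-2)) = Q + (-3 + 2) = Q - 1 = -1 + Q)
-107*(u(7, 3) - 119) = -107*((-1 + 3) - 119) = -107*(2 - 119) = -107*(-117) = 12519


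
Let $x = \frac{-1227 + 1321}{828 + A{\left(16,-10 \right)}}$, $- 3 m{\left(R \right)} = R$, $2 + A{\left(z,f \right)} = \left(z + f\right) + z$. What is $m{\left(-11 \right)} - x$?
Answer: $\frac{4523}{1272} \approx 3.5558$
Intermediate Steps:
$A{\left(z,f \right)} = -2 + f + 2 z$ ($A{\left(z,f \right)} = -2 + \left(\left(z + f\right) + z\right) = -2 + \left(\left(f + z\right) + z\right) = -2 + \left(f + 2 z\right) = -2 + f + 2 z$)
$m{\left(R \right)} = - \frac{R}{3}$
$x = \frac{47}{424}$ ($x = \frac{-1227 + 1321}{828 - -20} = \frac{94}{828 - -20} = \frac{94}{828 + 20} = \frac{94}{848} = 94 \cdot \frac{1}{848} = \frac{47}{424} \approx 0.11085$)
$m{\left(-11 \right)} - x = \left(- \frac{1}{3}\right) \left(-11\right) - \frac{47}{424} = \frac{11}{3} - \frac{47}{424} = \frac{4523}{1272}$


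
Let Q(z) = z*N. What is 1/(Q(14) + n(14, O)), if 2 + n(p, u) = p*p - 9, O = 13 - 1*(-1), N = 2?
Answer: 1/213 ≈ 0.0046948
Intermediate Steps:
O = 14 (O = 13 + 1 = 14)
n(p, u) = -11 + p**2 (n(p, u) = -2 + (p*p - 9) = -2 + (p**2 - 9) = -2 + (-9 + p**2) = -11 + p**2)
Q(z) = 2*z (Q(z) = z*2 = 2*z)
1/(Q(14) + n(14, O)) = 1/(2*14 + (-11 + 14**2)) = 1/(28 + (-11 + 196)) = 1/(28 + 185) = 1/213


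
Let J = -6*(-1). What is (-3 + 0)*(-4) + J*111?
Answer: 678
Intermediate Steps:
J = 6
(-3 + 0)*(-4) + J*111 = (-3 + 0)*(-4) + 6*111 = -3*(-4) + 666 = 12 + 666 = 678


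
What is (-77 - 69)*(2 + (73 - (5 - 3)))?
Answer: -10658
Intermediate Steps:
(-77 - 69)*(2 + (73 - (5 - 3))) = -146*(2 + (73 - 2)) = -146*(2 + 71) = -146*73 = -10658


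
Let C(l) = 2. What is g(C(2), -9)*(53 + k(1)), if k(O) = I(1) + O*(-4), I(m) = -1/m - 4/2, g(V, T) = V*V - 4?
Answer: 0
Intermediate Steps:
g(V, T) = -4 + V² (g(V, T) = V² - 4 = -4 + V²)
I(m) = -2 - 1/m (I(m) = -1/m - 4*½ = -1/m - 2 = -2 - 1/m)
k(O) = -3 - 4*O (k(O) = (-2 - 1/1) + O*(-4) = (-2 - 1*1) - 4*O = (-2 - 1) - 4*O = -3 - 4*O)
g(C(2), -9)*(53 + k(1)) = (-4 + 2²)*(53 + (-3 - 4*1)) = (-4 + 4)*(53 + (-3 - 4)) = 0*(53 - 7) = 0*46 = 0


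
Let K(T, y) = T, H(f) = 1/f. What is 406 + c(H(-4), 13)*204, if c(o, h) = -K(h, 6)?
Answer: -2246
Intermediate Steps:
c(o, h) = -h
406 + c(H(-4), 13)*204 = 406 - 1*13*204 = 406 - 13*204 = 406 - 2652 = -2246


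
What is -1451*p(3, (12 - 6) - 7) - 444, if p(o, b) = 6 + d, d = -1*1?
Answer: -7699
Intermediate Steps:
d = -1
p(o, b) = 5 (p(o, b) = 6 - 1 = 5)
-1451*p(3, (12 - 6) - 7) - 444 = -1451*5 - 444 = -7255 - 444 = -7699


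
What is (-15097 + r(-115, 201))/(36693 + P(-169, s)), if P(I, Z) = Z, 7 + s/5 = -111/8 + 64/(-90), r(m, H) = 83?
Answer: -1081008/2634125 ≈ -0.41039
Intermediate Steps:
s = -7771/72 (s = -35 + 5*(-111/8 + 64/(-90)) = -35 + 5*(-111*⅛ + 64*(-1/90)) = -35 + 5*(-111/8 - 32/45) = -35 + 5*(-5251/360) = -35 - 5251/72 = -7771/72 ≈ -107.93)
(-15097 + r(-115, 201))/(36693 + P(-169, s)) = (-15097 + 83)/(36693 - 7771/72) = -15014/2634125/72 = -15014*72/2634125 = -1081008/2634125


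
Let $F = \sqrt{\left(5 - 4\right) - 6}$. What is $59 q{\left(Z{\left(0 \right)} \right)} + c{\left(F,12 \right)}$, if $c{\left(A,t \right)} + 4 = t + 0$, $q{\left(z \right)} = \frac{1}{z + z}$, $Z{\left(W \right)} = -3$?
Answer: $- \frac{11}{6} \approx -1.8333$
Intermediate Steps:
$q{\left(z \right)} = \frac{1}{2 z}$
$F = i \sqrt{5}$ ($F = \sqrt{1 - 6} = \sqrt{-5} = i \sqrt{5} \approx 2.2361 i$)
$c{\left(A,t \right)} = -4 + t$ ($c{\left(A,t \right)} = -4 + \left(t + 0\right) = -4 + t$)
$59 q{\left(Z{\left(0 \right)} \right)} + c{\left(F,12 \right)} = 59 \frac{1}{2 \left(-3\right)} + \left(-4 + 12\right) = 59 \cdot \frac{1}{2} \left(- \frac{1}{3}\right) + 8 = 59 \left(- \frac{1}{6}\right) + 8 = - \frac{59}{6} + 8 = - \frac{11}{6}$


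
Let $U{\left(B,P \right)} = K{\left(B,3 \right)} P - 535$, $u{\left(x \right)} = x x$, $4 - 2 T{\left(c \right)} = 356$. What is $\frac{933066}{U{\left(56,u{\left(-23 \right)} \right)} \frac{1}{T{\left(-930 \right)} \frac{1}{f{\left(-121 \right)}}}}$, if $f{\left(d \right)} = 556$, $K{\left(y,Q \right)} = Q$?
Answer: $- \frac{10263726}{36557} \approx -280.76$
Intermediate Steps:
$T{\left(c \right)} = -176$ ($T{\left(c \right)} = 2 - 178 = -176$)
$u{\left(x \right)} = x^{2}$
$U{\left(B,P \right)} = -535 + 3 P$ ($U{\left(B,P \right)} = 3 P - 535 = -535 + 3 P$)
$\frac{933066}{U{\left(56,u{\left(-23 \right)} \right)} \frac{1}{T{\left(-930 \right)} \frac{1}{f{\left(-121 \right)}}}} = \frac{933066}{\left(-535 + 3 \left(-23\right)^{2}\right) \frac{1}{\left(-176\right) \frac{1}{556}}} = \frac{933066}{\left(-535 + 3 \cdot 529\right) \frac{1}{\left(-176\right) \frac{1}{556}}} = \frac{933066}{\left(-535 + 1587\right) \frac{1}{- \frac{44}{139}}} = \frac{933066}{1052 \left(- \frac{139}{44}\right)} = \frac{933066}{- \frac{36557}{11}} = 933066 \left(- \frac{11}{36557}\right) = - \frac{10263726}{36557}$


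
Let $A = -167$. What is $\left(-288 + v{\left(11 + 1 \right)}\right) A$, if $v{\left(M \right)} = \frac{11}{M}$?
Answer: $\frac{575315}{12} \approx 47943.0$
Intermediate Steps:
$\left(-288 + v{\left(11 + 1 \right)}\right) A = \left(-288 + \frac{11}{11 + 1}\right) \left(-167\right) = \left(-288 + \frac{11}{12}\right) \left(-167\right) = \left(- \frac{3445}{12}\right) \left(-167\right) = \frac{575315}{12}$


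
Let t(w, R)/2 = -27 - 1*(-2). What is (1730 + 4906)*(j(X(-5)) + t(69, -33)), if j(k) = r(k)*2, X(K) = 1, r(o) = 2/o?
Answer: -305256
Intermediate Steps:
j(k) = 4/k (j(k) = (2/k)*2 = 4/k)
t(w, R) = -50 (t(w, R) = 2*(-27 - 1*(-2)) = 2*(-27 + 2) = 2*(-25) = -50)
(1730 + 4906)*(j(X(-5)) + t(69, -33)) = (1730 + 4906)*(4/1 - 50) = 6636*(4*1 - 50) = 6636*(4 - 50) = 6636*(-46) = -305256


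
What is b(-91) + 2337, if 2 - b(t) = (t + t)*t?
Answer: -14223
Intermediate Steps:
b(t) = 2 - 2*t**2 (b(t) = 2 - (t + t)*t = 2 - 2*t*t = 2 - 2*t**2)
b(-91) + 2337 = (2 - 2*(-91)**2) + 2337 = (2 - 2*8281) + 2337 = (2 - 16562) + 2337 = -16560 + 2337 = -14223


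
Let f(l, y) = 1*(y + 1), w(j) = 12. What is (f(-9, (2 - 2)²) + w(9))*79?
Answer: 1027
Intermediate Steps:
f(l, y) = 1 + y (f(l, y) = 1*(1 + y) = 1 + y)
(f(-9, (2 - 2)²) + w(9))*79 = ((1 + (2 - 2)²) + 12)*79 = ((1 + 0²) + 12)*79 = ((1 + 0) + 12)*79 = (1 + 12)*79 = 13*79 = 1027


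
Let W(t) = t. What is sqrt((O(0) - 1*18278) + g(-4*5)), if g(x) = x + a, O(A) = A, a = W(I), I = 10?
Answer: 12*I*sqrt(127) ≈ 135.23*I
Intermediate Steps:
a = 10
g(x) = 10 + x (g(x) = x + 10 = 10 + x)
sqrt((O(0) - 1*18278) + g(-4*5)) = sqrt((0 - 1*18278) + (10 - 4*5)) = sqrt((0 - 18278) + (10 - 20)) = sqrt(-18278 - 10) = sqrt(-18288) = 12*I*sqrt(127)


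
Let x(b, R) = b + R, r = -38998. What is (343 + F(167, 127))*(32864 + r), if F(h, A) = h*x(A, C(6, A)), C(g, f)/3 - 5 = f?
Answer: -537853656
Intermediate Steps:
C(g, f) = 15 + 3*f
x(b, R) = R + b
F(h, A) = h*(15 + 4*A) (F(h, A) = h*((15 + 3*A) + A) = h*(15 + 4*A))
(343 + F(167, 127))*(32864 + r) = (343 + 167*(15 + 4*127))*(32864 - 38998) = (343 + 167*(15 + 508))*(-6134) = (343 + 167*523)*(-6134) = (343 + 87341)*(-6134) = 87684*(-6134) = -537853656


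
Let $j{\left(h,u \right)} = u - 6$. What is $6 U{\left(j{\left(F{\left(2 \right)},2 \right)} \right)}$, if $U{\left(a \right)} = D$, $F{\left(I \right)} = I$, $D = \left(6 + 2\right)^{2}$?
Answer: $384$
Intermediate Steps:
$D = 64$ ($D = 8^{2} = 64$)
$j{\left(h,u \right)} = -6 + u$
$U{\left(a \right)} = 64$
$6 U{\left(j{\left(F{\left(2 \right)},2 \right)} \right)} = 6 \cdot 64 = 384$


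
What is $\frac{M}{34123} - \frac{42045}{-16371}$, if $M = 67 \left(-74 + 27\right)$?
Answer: $\frac{461049752}{186209211} \approx 2.476$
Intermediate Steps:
$M = -3149$ ($M = 67 \left(-47\right) = -3149$)
$\frac{M}{34123} - \frac{42045}{-16371} = - \frac{3149}{34123} - \frac{42045}{-16371} = \left(-3149\right) \frac{1}{34123} - - \frac{14015}{5457} = - \frac{3149}{34123} + \frac{14015}{5457} = \frac{461049752}{186209211}$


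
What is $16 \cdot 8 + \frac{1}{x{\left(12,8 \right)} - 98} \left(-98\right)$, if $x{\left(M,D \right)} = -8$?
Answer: $\frac{6833}{53} \approx 128.92$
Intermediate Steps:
$16 \cdot 8 + \frac{1}{x{\left(12,8 \right)} - 98} \left(-98\right) = 16 \cdot 8 + \frac{1}{-8 - 98} \left(-98\right) = 128 + \frac{1}{-106} \left(-98\right) = 128 - - \frac{49}{53} = 128 + \frac{49}{53} = \frac{6833}{53}$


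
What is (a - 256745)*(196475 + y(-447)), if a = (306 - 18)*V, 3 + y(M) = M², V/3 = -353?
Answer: -222605700097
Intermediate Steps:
V = -1059 (V = 3*(-353) = -1059)
y(M) = -3 + M²
a = -304992 (a = (306 - 18)*(-1059) = 288*(-1059) = -304992)
(a - 256745)*(196475 + y(-447)) = (-304992 - 256745)*(196475 + (-3 + (-447)²)) = -561737*(196475 + (-3 + 199809)) = -561737*(196475 + 199806) = -561737*396281 = -222605700097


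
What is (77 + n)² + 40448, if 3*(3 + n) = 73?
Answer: 451057/9 ≈ 50117.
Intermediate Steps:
n = 64/3 (n = -3 + (⅓)*73 = -3 + 73/3 = 64/3 ≈ 21.333)
(77 + n)² + 40448 = (77 + 64/3)² + 40448 = (295/3)² + 40448 = 87025/9 + 40448 = 451057/9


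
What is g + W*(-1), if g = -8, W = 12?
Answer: -20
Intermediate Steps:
g + W*(-1) = -8 + 12*(-1) = -8 - 12 = -20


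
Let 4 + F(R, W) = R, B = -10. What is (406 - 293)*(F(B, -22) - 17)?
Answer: -3503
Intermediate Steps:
F(R, W) = -4 + R
(406 - 293)*(F(B, -22) - 17) = (406 - 293)*((-4 - 10) - 17) = 113*(-14 - 17) = 113*(-31) = -3503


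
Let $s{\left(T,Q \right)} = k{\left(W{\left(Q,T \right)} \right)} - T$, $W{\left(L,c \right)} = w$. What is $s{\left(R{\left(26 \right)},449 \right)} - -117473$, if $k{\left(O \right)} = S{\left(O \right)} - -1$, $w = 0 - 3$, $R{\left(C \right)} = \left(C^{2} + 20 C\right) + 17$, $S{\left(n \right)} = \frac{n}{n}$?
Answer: $116262$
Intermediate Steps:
$S{\left(n \right)} = 1$
$R{\left(C \right)} = 17 + C^{2} + 20 C$
$w = -3$
$W{\left(L,c \right)} = -3$
$k{\left(O \right)} = 2$ ($k{\left(O \right)} = 1 - -1 = 1 + 1 = 2$)
$s{\left(T,Q \right)} = 2 - T$
$s{\left(R{\left(26 \right)},449 \right)} - -117473 = \left(2 - \left(17 + 26^{2} + 20 \cdot 26\right)\right) - -117473 = \left(2 - \left(17 + 676 + 520\right)\right) + 117473 = \left(2 - 1213\right) + 117473 = -1211 + 117473 = 116262$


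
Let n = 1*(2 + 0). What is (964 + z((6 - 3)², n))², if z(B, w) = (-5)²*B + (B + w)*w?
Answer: 1466521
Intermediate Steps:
n = 2 (n = 1*2 = 2)
z(B, w) = 25*B + w*(B + w)
(964 + z((6 - 3)², n))² = (964 + (2² + 25*(6 - 3)² + (6 - 3)²*2))² = (964 + (4 + 25*3² + 3²*2))² = (964 + (4 + 25*9 + 9*2))² = (964 + (4 + 225 + 18))² = (964 + 247)² = 1211² = 1466521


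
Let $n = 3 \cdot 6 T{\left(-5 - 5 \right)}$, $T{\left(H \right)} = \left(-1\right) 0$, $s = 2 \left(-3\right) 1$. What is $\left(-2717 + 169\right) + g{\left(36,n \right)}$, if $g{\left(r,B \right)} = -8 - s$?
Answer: $-2550$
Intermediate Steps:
$s = -6$ ($s = \left(-6\right) 1 = -6$)
$T{\left(H \right)} = 0$
$n = 0$ ($n = 3 \cdot 6 \cdot 0 = 18 \cdot 0 = 0$)
$g{\left(r,B \right)} = -2$ ($g{\left(r,B \right)} = -8 - -6 = -8 + 6 = -2$)
$\left(-2717 + 169\right) + g{\left(36,n \right)} = \left(-2717 + 169\right) - 2 = -2548 - 2 = -2550$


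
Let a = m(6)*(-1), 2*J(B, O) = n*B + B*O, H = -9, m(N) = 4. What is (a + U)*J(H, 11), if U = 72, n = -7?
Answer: -1224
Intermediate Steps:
J(B, O) = -7*B/2 + B*O/2 (J(B, O) = (-7*B + B*O)/2 = -7*B/2 + B*O/2)
a = -4 (a = 4*(-1) = -4)
(a + U)*J(H, 11) = (-4 + 72)*((½)*(-9)*(-7 + 11)) = 68*((½)*(-9)*4) = 68*(-18) = -1224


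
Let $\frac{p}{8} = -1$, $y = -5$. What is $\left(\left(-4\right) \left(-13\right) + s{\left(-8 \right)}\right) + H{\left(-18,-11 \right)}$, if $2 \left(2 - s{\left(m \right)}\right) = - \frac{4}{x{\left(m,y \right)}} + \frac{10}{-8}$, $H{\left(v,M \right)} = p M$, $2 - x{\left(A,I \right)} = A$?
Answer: $\frac{5713}{40} \approx 142.82$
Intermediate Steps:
$x{\left(A,I \right)} = 2 - A$
$p = -8$ ($p = 8 \left(-1\right) = -8$)
$H{\left(v,M \right)} = - 8 M$
$s{\left(m \right)} = \frac{21}{8} + \frac{2}{2 - m}$ ($s{\left(m \right)} = 2 - \frac{- \frac{4}{2 - m} + \frac{10}{-8}}{2} = 2 - \frac{- \frac{4}{2 - m} + 10 \left(- \frac{1}{8}\right)}{2} = 2 - \frac{- \frac{4}{2 - m} - \frac{5}{4}}{2} = 2 - \frac{- \frac{5}{4} - \frac{4}{2 - m}}{2} = 2 + \left(\frac{5}{8} + \frac{2}{2 - m}\right) = \frac{21}{8} + \frac{2}{2 - m}$)
$\left(\left(-4\right) \left(-13\right) + s{\left(-8 \right)}\right) + H{\left(-18,-11 \right)} = \left(\left(-4\right) \left(-13\right) + \frac{-58 + 21 \left(-8\right)}{8 \left(-2 - 8\right)}\right) - -88 = \left(52 + \frac{-58 - 168}{8 \left(-10\right)}\right) + 88 = \left(52 + \frac{1}{8} \left(- \frac{1}{10}\right) \left(-226\right)\right) + 88 = \left(52 + \frac{113}{40}\right) + 88 = \frac{2193}{40} + 88 = \frac{5713}{40}$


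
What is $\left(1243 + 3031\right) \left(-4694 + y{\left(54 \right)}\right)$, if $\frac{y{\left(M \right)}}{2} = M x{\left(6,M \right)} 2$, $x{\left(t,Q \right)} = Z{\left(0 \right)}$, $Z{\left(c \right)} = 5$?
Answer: $-15446236$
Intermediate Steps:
$x{\left(t,Q \right)} = 5$
$y{\left(M \right)} = 20 M$ ($y{\left(M \right)} = 2 M 5 \cdot 2 = 2 \cdot 5 M 2 = 2 \cdot 10 M = 20 M$)
$\left(1243 + 3031\right) \left(-4694 + y{\left(54 \right)}\right) = \left(1243 + 3031\right) \left(-4694 + 20 \cdot 54\right) = 4274 \left(-4694 + 1080\right) = 4274 \left(-3614\right) = -15446236$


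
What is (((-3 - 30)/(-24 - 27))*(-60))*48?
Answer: -31680/17 ≈ -1863.5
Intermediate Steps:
(((-3 - 30)/(-24 - 27))*(-60))*48 = (-33/(-51)*(-60))*48 = (-33*(-1/51)*(-60))*48 = ((11/17)*(-60))*48 = -660/17*48 = -31680/17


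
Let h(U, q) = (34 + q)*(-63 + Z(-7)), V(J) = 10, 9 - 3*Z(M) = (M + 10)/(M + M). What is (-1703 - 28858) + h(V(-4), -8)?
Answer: -224834/7 ≈ -32119.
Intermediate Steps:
Z(M) = 3 - (10 + M)/(6*M) (Z(M) = 3 - (M + 10)/(3*(M + M)) = 3 - (10 + M)/(3*(2*M)) = 3 - (10 + M)*1/(2*M)/3 = 3 - (10 + M)/(6*M))
h(U, q) = -14263/7 - 839*q/14 (h(U, q) = (34 + q)*(-63 + (⅙)*(-10 + 17*(-7))/(-7)) = (34 + q)*(-63 + (⅙)*(-⅐)*(-10 - 119)) = (34 + q)*(-63 + (⅙)*(-⅐)*(-129)) = (34 + q)*(-63 + 43/14) = (34 + q)*(-839/14) = -14263/7 - 839*q/14)
(-1703 - 28858) + h(V(-4), -8) = (-1703 - 28858) + (-14263/7 - 839/14*(-8)) = -30561 + (-14263/7 + 3356/7) = -30561 - 10907/7 = -224834/7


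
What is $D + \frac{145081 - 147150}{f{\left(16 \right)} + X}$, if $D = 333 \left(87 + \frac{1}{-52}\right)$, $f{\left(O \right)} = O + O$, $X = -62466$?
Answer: $\frac{47017819297}{1623284} \approx 28965.0$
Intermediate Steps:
$f{\left(O \right)} = 2 O$
$D = \frac{1506159}{52}$ ($D = 333 \left(87 - \frac{1}{52}\right) = 333 \cdot \frac{4523}{52} = \frac{1506159}{52} \approx 28965.0$)
$D + \frac{145081 - 147150}{f{\left(16 \right)} + X} = \frac{1506159}{52} + \frac{145081 - 147150}{2 \cdot 16 - 62466} = \frac{1506159}{52} - \frac{2069}{32 - 62466} = \frac{1506159}{52} - \frac{2069}{-62434} = \frac{1506159}{52} - - \frac{2069}{62434} = \frac{1506159}{52} + \frac{2069}{62434} = \frac{47017819297}{1623284}$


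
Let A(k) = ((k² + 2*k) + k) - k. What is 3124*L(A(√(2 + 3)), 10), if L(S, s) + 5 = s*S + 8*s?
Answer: 390500 + 62480*√5 ≈ 5.3021e+5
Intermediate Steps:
A(k) = k² + 2*k (A(k) = (k² + 3*k) - k = k² + 2*k)
L(S, s) = -5 + 8*s + S*s (L(S, s) = -5 + (s*S + 8*s) = -5 + (S*s + 8*s) = -5 + (8*s + S*s) = -5 + 8*s + S*s)
3124*L(A(√(2 + 3)), 10) = 3124*(-5 + 8*10 + (√(2 + 3)*(2 + √(2 + 3)))*10) = 3124*(-5 + 80 + (√5*(2 + √5))*10) = 3124*(-5 + 80 + 10*√5*(2 + √5)) = 3124*(75 + 10*√5*(2 + √5)) = 234300 + 31240*√5*(2 + √5)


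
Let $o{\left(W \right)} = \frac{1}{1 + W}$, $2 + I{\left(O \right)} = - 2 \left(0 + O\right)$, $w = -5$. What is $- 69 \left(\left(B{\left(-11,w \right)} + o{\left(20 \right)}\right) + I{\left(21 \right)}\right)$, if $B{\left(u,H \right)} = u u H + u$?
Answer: $\frac{318757}{7} \approx 45537.0$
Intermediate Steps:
$I{\left(O \right)} = -2 - 2 O$ ($I{\left(O \right)} = -2 - 2 \left(0 + O\right) = -2 - 2 O$)
$B{\left(u,H \right)} = u + H u^{2}$ ($B{\left(u,H \right)} = u^{2} H + u = H u^{2} + u = u + H u^{2}$)
$- 69 \left(\left(B{\left(-11,w \right)} + o{\left(20 \right)}\right) + I{\left(21 \right)}\right) = - 69 \left(\left(- 11 \left(1 - -55\right) + \frac{1}{1 + 20}\right) - 44\right) = - 69 \left(\left(- 11 \left(1 + 55\right) + \frac{1}{21}\right) - 44\right) = - 69 \left(\left(\left(-11\right) 56 + \frac{1}{21}\right) - 44\right) = - 69 \left(\left(-616 + \frac{1}{21}\right) - 44\right) = - 69 \left(- \frac{12935}{21} - 44\right) = \left(-69\right) \left(- \frac{13859}{21}\right) = \frac{318757}{7}$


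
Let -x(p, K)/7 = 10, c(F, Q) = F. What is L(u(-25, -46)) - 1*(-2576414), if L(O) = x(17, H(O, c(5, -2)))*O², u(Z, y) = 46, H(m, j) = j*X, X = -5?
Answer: 2428294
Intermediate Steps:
H(m, j) = -5*j (H(m, j) = j*(-5) = -5*j)
x(p, K) = -70 (x(p, K) = -7*10 = -70)
L(O) = -70*O²
L(u(-25, -46)) - 1*(-2576414) = -70*46² - 1*(-2576414) = -70*2116 + 2576414 = -148120 + 2576414 = 2428294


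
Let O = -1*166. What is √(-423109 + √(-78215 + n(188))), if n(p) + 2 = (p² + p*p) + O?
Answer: √(-423109 + 9*I*√95) ≈ 0.067 + 650.47*I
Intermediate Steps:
O = -166
n(p) = -168 + 2*p² (n(p) = -2 + ((p² + p*p) - 166) = -2 + ((p² + p²) - 166) = -2 + (2*p² - 166) = -2 + (-166 + 2*p²) = -168 + 2*p²)
√(-423109 + √(-78215 + n(188))) = √(-423109 + √(-78215 + (-168 + 2*188²))) = √(-423109 + √(-78215 + (-168 + 2*35344))) = √(-423109 + √(-78215 + (-168 + 70688))) = √(-423109 + √(-78215 + 70520)) = √(-423109 + √(-7695)) = √(-423109 + 9*I*√95)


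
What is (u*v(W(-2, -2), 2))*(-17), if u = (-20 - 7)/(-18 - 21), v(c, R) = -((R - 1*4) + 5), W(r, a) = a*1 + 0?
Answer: 459/13 ≈ 35.308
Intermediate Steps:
W(r, a) = a (W(r, a) = a + 0 = a)
v(c, R) = -1 - R (v(c, R) = -((R - 4) + 5) = -((-4 + R) + 5) = -(1 + R) = -1 - R)
u = 9/13 (u = -27/(-39) = -27*(-1/39) = 9/13 ≈ 0.69231)
(u*v(W(-2, -2), 2))*(-17) = (9*(-1 - 1*2)/13)*(-17) = (9*(-1 - 2)/13)*(-17) = ((9/13)*(-3))*(-17) = -27/13*(-17) = 459/13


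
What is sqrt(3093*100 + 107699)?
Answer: sqrt(416999) ≈ 645.75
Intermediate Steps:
sqrt(3093*100 + 107699) = sqrt(309300 + 107699) = sqrt(416999)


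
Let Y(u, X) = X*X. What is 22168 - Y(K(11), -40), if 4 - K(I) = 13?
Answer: 20568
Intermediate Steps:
K(I) = -9 (K(I) = 4 - 1*13 = 4 - 13 = -9)
Y(u, X) = X²
22168 - Y(K(11), -40) = 22168 - 1*(-40)² = 22168 - 1*1600 = 22168 - 1600 = 20568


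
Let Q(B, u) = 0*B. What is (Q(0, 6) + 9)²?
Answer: 81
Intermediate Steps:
Q(B, u) = 0
(Q(0, 6) + 9)² = (0 + 9)² = 9² = 81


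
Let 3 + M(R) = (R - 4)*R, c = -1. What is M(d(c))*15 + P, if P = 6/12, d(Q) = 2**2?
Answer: -89/2 ≈ -44.500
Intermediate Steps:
d(Q) = 4
M(R) = -3 + R*(-4 + R) (M(R) = -3 + (R - 4)*R = -3 + (-4 + R)*R = -3 + R*(-4 + R))
P = 1/2 (P = 6*(1/12) = 1/2 ≈ 0.50000)
M(d(c))*15 + P = (-3 + 4**2 - 4*4)*15 + 1/2 = (-3 + 16 - 16)*15 + 1/2 = -3*15 + 1/2 = -45 + 1/2 = -89/2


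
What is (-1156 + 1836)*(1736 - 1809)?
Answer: -49640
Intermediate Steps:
(-1156 + 1836)*(1736 - 1809) = 680*(-73) = -49640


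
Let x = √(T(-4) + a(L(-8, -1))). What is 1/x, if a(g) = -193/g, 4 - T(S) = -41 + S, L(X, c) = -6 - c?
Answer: √2190/438 ≈ 0.10684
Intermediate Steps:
T(S) = 45 - S (T(S) = 4 - (-41 + S) = 4 + (41 - S) = 45 - S)
x = √2190/5 (x = √((45 - 1*(-4)) - 193/(-6 - 1*(-1))) = √((45 + 4) - 193/(-6 + 1)) = √(49 - 193/(-5)) = √(49 - 193*(-⅕)) = √(49 + 193/5) = √(438/5) = √2190/5 ≈ 9.3595)
1/x = 1/(√2190/5) = √2190/438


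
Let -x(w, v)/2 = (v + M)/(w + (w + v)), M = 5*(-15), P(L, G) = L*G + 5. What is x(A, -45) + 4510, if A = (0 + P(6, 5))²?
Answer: 2169358/481 ≈ 4510.1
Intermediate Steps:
P(L, G) = 5 + G*L (P(L, G) = G*L + 5 = 5 + G*L)
A = 1225 (A = (0 + (5 + 5*6))² = (0 + (5 + 30))² = (0 + 35)² = 35² = 1225)
M = -75
x(w, v) = -2*(-75 + v)/(v + 2*w) (x(w, v) = -2*(v - 75)/(w + (w + v)) = -2*(-75 + v)/(w + (v + w)) = -2*(-75 + v)/(v + 2*w))
x(A, -45) + 4510 = 2*(75 - 1*(-45))/(-45 + 2*1225) + 4510 = 2*(75 + 45)/(-45 + 2450) + 4510 = 2*120/2405 + 4510 = 2*(1/2405)*120 + 4510 = 48/481 + 4510 = 2169358/481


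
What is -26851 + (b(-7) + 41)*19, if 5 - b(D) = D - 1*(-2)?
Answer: -25882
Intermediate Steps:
b(D) = 3 - D (b(D) = 5 - (D - 1*(-2)) = 5 - (D + 2) = 5 - (2 + D) = 5 + (-2 - D) = 3 - D)
-26851 + (b(-7) + 41)*19 = -26851 + ((3 - 1*(-7)) + 41)*19 = -26851 + ((3 + 7) + 41)*19 = -26851 + (10 + 41)*19 = -26851 + 51*19 = -26851 + 969 = -25882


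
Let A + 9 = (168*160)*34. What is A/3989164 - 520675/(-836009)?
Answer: 2841095786899/3334977006476 ≈ 0.85191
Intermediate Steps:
A = 913911 (A = -9 + (168*160)*34 = -9 + 26880*34 = -9 + 913920 = 913911)
A/3989164 - 520675/(-836009) = 913911/3989164 - 520675/(-836009) = 913911*(1/3989164) - 520675*(-1/836009) = 913911/3989164 + 520675/836009 = 2841095786899/3334977006476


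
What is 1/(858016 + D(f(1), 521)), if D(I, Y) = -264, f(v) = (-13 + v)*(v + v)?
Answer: 1/857752 ≈ 1.1658e-6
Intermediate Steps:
f(v) = 2*v*(-13 + v) (f(v) = (-13 + v)*(2*v) = 2*v*(-13 + v))
1/(858016 + D(f(1), 521)) = 1/(858016 - 264) = 1/857752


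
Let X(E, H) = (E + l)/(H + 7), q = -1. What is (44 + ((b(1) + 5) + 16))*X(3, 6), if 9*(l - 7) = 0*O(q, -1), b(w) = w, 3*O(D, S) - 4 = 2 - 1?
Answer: 660/13 ≈ 50.769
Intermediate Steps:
O(D, S) = 5/3 (O(D, S) = 4/3 + (2 - 1)/3 = 4/3 + (⅓)*1 = 4/3 + ⅓ = 5/3)
l = 7 (l = 7 + (0*(5/3))/9 = 7 + (⅑)*0 = 7 + 0 = 7)
X(E, H) = (7 + E)/(7 + H) (X(E, H) = (E + 7)/(H + 7) = (7 + E)/(7 + H))
(44 + ((b(1) + 5) + 16))*X(3, 6) = (44 + ((1 + 5) + 16))*((7 + 3)/(7 + 6)) = (44 + (6 + 16))*(10/13) = (44 + 22)*((1/13)*10) = 66*(10/13) = 660/13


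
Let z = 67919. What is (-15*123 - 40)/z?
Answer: -1885/67919 ≈ -0.027754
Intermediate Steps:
(-15*123 - 40)/z = (-15*123 - 40)/67919 = (-1845 - 40)*(1/67919) = -1885*1/67919 = -1885/67919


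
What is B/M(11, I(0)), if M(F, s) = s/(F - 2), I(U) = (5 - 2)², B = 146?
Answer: 146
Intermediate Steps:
I(U) = 9 (I(U) = 3² = 9)
M(F, s) = s/(-2 + F)
B/M(11, I(0)) = 146/((9/(-2 + 11))) = 146/((9/9)) = 146/((9*(⅑))) = 146/1 = 146*1 = 146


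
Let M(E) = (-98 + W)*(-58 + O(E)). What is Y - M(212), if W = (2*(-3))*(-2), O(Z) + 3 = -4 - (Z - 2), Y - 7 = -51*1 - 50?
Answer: -23744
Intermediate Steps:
Y = -94 (Y = 7 + (-51*1 - 50) = 7 + (-51 - 50) = 7 - 101 = -94)
O(Z) = -5 - Z (O(Z) = -3 + (-4 - (Z - 2)) = -3 + (-4 - (-2 + Z)) = -3 + (-4 + (2 - Z)) = -3 + (-2 - Z) = -5 - Z)
W = 12 (W = -6*(-2) = 12)
M(E) = 5418 + 86*E (M(E) = (-98 + 12)*(-58 + (-5 - E)) = -86*(-63 - E) = 5418 + 86*E)
Y - M(212) = -94 - (5418 + 86*212) = -94 - (5418 + 18232) = -94 - 1*23650 = -94 - 23650 = -23744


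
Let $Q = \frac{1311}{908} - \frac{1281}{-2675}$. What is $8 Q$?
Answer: $\frac{9340146}{607225} \approx 15.382$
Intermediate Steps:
$Q = \frac{4670073}{2428900}$ ($Q = 1311 \cdot \frac{1}{908} - - \frac{1281}{2675} = \frac{1311}{908} + \frac{1281}{2675} = \frac{4670073}{2428900} \approx 1.9227$)
$8 Q = 8 \cdot \frac{4670073}{2428900} = \frac{9340146}{607225}$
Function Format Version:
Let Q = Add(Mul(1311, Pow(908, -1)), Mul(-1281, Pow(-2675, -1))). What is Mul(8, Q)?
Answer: Rational(9340146, 607225) ≈ 15.382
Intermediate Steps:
Q = Rational(4670073, 2428900) (Q = Add(Mul(1311, Rational(1, 908)), Mul(-1281, Rational(-1, 2675))) = Add(Rational(1311, 908), Rational(1281, 2675)) = Rational(4670073, 2428900) ≈ 1.9227)
Mul(8, Q) = Mul(8, Rational(4670073, 2428900)) = Rational(9340146, 607225)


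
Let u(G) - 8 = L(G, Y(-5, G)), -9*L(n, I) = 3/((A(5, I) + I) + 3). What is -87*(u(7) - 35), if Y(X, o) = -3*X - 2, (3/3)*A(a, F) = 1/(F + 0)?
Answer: 491318/209 ≈ 2350.8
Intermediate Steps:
A(a, F) = 1/F (A(a, F) = 1/(F + 0) = 1/F)
Y(X, o) = -2 - 3*X
L(n, I) = -1/(3*(3 + I + 1/I)) (L(n, I) = -1/(3*((1/I + I) + 3)) = -1/(3*((I + 1/I) + 3)) = -1/(3*(3 + I + 1/I)))
u(G) = 5003/627 (u(G) = 8 - (-2 - 3*(-5))/(3 + 3*(-2 - 3*(-5))*(3 + (-2 - 3*(-5)))) = 8 - (-2 + 15)/(3 + 3*(-2 + 15)*(3 + (-2 + 15))) = 8 - 1*13/(3 + 3*13*(3 + 13)) = 8 - 1*13/(3 + 3*13*16) = 8 - 1*13/(3 + 624) = 8 - 1*13/627 = 8 - 1*13*1/627 = 8 - 13/627 = 5003/627)
-87*(u(7) - 35) = -87*(5003/627 - 35) = -87*(-16942/627) = 491318/209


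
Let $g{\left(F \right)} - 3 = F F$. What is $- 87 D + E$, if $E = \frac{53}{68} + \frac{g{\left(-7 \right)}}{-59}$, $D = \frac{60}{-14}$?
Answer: $\frac{10468457}{28084} \approx 372.76$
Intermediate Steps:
$g{\left(F \right)} = 3 + F^{2}$ ($g{\left(F \right)} = 3 + F F = 3 + F^{2}$)
$D = - \frac{30}{7}$ ($D = 60 \left(- \frac{1}{14}\right) = - \frac{30}{7} \approx -4.2857$)
$E = - \frac{409}{4012}$ ($E = \frac{53}{68} + \frac{3 + \left(-7\right)^{2}}{-59} = 53 \cdot \frac{1}{68} + \left(3 + 49\right) \left(- \frac{1}{59}\right) = \frac{53}{68} + 52 \left(- \frac{1}{59}\right) = \frac{53}{68} - \frac{52}{59} = - \frac{409}{4012} \approx -0.10194$)
$- 87 D + E = \left(-87\right) \left(- \frac{30}{7}\right) - \frac{409}{4012} = \frac{2610}{7} - \frac{409}{4012} = \frac{10468457}{28084}$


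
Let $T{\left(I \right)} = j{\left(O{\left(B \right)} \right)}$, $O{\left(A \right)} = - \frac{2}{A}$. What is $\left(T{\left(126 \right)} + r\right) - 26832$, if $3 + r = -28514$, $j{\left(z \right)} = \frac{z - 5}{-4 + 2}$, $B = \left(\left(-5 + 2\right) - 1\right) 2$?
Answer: $- \frac{442773}{8} \approx -55347.0$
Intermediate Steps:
$B = -8$ ($B = \left(-3 - 1\right) 2 = \left(-4\right) 2 = -8$)
$j{\left(z \right)} = \frac{5}{2} - \frac{z}{2}$ ($j{\left(z \right)} = \frac{-5 + z}{-2} = \left(-5 + z\right) \left(- \frac{1}{2}\right) = \frac{5}{2} - \frac{z}{2}$)
$T{\left(I \right)} = \frac{19}{8}$ ($T{\left(I \right)} = \frac{5}{2} - \frac{\left(-2\right) \frac{1}{-8}}{2} = \frac{5}{2} - \frac{\left(-2\right) \left(- \frac{1}{8}\right)}{2} = \frac{5}{2} - \frac{1}{8} = \frac{19}{8}$)
$r = -28517$ ($r = -3 - 28514 = -28517$)
$\left(T{\left(126 \right)} + r\right) - 26832 = \left(\frac{19}{8} - 28517\right) - 26832 = - \frac{228117}{8} - 26832 = - \frac{442773}{8}$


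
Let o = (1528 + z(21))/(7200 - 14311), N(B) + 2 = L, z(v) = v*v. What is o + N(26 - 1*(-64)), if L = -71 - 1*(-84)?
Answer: 76252/7111 ≈ 10.723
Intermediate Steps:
z(v) = v²
L = 13 (L = -71 + 84 = 13)
N(B) = 11 (N(B) = -2 + 13 = 11)
o = -1969/7111 (o = (1528 + 21²)/(7200 - 14311) = (1528 + 441)/(-7111) = 1969*(-1/7111) = -1969/7111 ≈ -0.27690)
o + N(26 - 1*(-64)) = -1969/7111 + 11 = 76252/7111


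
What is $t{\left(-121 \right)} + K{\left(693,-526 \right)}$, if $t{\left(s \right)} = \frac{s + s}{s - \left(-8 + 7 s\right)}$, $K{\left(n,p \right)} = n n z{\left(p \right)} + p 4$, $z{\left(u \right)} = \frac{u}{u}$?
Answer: $\frac{175479094}{367} \approx 4.7814 \cdot 10^{5}$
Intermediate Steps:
$z{\left(u \right)} = 1$
$K{\left(n,p \right)} = n^{2} + 4 p$ ($K{\left(n,p \right)} = n n 1 + p 4 = n^{2} \cdot 1 + 4 p = n^{2} + 4 p$)
$t{\left(s \right)} = \frac{2 s}{8 - 6 s}$
$t{\left(-121 \right)} + K{\left(693,-526 \right)} = \left(-1\right) \left(-121\right) \frac{1}{-4 + 3 \left(-121\right)} + \left(693^{2} + 4 \left(-526\right)\right) = \left(-1\right) \left(-121\right) \frac{1}{-4 - 363} + \left(480249 - 2104\right) = \left(-1\right) \left(-121\right) \frac{1}{-367} + 478145 = \left(-1\right) \left(-121\right) \left(- \frac{1}{367}\right) + 478145 = - \frac{121}{367} + 478145 = \frac{175479094}{367}$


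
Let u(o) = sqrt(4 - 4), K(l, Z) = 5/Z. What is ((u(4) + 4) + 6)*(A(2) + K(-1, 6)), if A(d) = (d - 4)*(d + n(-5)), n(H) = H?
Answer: 205/3 ≈ 68.333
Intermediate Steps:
u(o) = 0 (u(o) = sqrt(0) = 0)
A(d) = (-5 + d)*(-4 + d) (A(d) = (d - 4)*(d - 5) = (-4 + d)*(-5 + d) = (-5 + d)*(-4 + d))
((u(4) + 4) + 6)*(A(2) + K(-1, 6)) = ((0 + 4) + 6)*((20 + 2**2 - 9*2) + 5/6) = (4 + 6)*((20 + 4 - 18) + 5*(1/6)) = 10*(6 + 5/6) = 10*(41/6) = 205/3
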